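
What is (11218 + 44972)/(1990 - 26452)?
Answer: -9365/4077 ≈ -2.2970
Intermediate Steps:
(11218 + 44972)/(1990 - 26452) = 56190/(-24462) = 56190*(-1/24462) = -9365/4077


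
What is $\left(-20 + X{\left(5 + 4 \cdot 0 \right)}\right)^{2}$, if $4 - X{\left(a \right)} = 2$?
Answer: $324$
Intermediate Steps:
$X{\left(a \right)} = 2$ ($X{\left(a \right)} = 4 - 2 = 2$)
$\left(-20 + X{\left(5 + 4 \cdot 0 \right)}\right)^{2} = \left(-20 + 2\right)^{2} = \left(-18\right)^{2} = 324$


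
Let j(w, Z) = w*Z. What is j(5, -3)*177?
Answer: -2655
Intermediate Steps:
j(w, Z) = Z*w
j(5, -3)*177 = -3*5*177 = -15*177 = -2655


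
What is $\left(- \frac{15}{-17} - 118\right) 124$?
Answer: $- \frac{246884}{17} \approx -14523.0$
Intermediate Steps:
$\left(- \frac{15}{-17} - 118\right) 124 = \left(\left(-15\right) \left(- \frac{1}{17}\right) - 118\right) 124 = \left(\frac{15}{17} - 118\right) 124 = \left(- \frac{1991}{17}\right) 124 = - \frac{246884}{17}$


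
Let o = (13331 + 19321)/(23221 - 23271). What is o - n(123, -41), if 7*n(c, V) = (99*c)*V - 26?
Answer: 12367793/175 ≈ 70673.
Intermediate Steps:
n(c, V) = -26/7 + 99*V*c/7 (n(c, V) = ((99*c)*V - 26)/7 = (99*V*c - 26)/7 = (-26 + 99*V*c)/7 = -26/7 + 99*V*c/7)
o = -16326/25 (o = 32652/(-50) = 32652*(-1/50) = -16326/25 ≈ -653.04)
o - n(123, -41) = -16326/25 - (-26/7 + (99/7)*(-41)*123) = -16326/25 - (-26/7 - 499257/7) = -16326/25 - 1*(-499283/7) = -16326/25 + 499283/7 = 12367793/175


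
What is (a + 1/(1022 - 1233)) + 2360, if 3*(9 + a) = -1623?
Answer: 381909/211 ≈ 1810.0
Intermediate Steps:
a = -550 (a = -9 + (⅓)*(-1623) = -9 - 541 = -550)
(a + 1/(1022 - 1233)) + 2360 = (-550 + 1/(1022 - 1233)) + 2360 = (-550 + 1/(-211)) + 2360 = (-550 - 1/211) + 2360 = -116051/211 + 2360 = 381909/211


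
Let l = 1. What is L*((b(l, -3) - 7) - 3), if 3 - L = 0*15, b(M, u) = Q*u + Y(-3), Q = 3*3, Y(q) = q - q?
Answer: -111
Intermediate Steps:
Y(q) = 0
Q = 9
b(M, u) = 9*u (b(M, u) = 9*u + 0 = 9*u)
L = 3 (L = 3 - 0*15 = 3 - 1*0 = 3 + 0 = 3)
L*((b(l, -3) - 7) - 3) = 3*((9*(-3) - 7) - 3) = 3*((-27 - 7) - 3) = 3*(-34 - 3) = 3*(-37) = -111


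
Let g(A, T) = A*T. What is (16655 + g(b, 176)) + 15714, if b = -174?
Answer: 1745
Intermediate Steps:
(16655 + g(b, 176)) + 15714 = (16655 - 174*176) + 15714 = (16655 - 30624) + 15714 = -13969 + 15714 = 1745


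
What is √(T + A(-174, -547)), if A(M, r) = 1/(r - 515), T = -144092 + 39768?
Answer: I*√13073466502/354 ≈ 322.99*I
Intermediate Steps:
T = -104324
A(M, r) = 1/(-515 + r)
√(T + A(-174, -547)) = √(-104324 + 1/(-515 - 547)) = √(-104324 + 1/(-1062)) = √(-104324 - 1/1062) = √(-110792089/1062) = I*√13073466502/354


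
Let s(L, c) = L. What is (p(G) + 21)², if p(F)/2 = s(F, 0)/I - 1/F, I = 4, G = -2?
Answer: 441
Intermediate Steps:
p(F) = F/2 - 2/F (p(F) = 2*(F/4 - 1/F) = 2*(-1/F + F/4) = F/2 - 2/F)
(p(G) + 21)² = (((½)*(-2) - 2/(-2)) + 21)² = ((-1 - 2*(-½)) + 21)² = ((-1 + 1) + 21)² = (0 + 21)² = 21² = 441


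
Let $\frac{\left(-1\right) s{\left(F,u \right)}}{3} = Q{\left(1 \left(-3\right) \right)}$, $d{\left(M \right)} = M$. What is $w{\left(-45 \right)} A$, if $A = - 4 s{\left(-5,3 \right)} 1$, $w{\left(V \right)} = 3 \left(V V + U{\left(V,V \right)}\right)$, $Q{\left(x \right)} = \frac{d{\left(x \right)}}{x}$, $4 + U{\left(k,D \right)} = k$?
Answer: $71136$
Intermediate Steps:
$U{\left(k,D \right)} = -4 + k$
$Q{\left(x \right)} = 1$ ($Q{\left(x \right)} = \frac{x}{x} = 1$)
$s{\left(F,u \right)} = -3$ ($s{\left(F,u \right)} = \left(-3\right) 1 = -3$)
$w{\left(V \right)} = -12 + 3 V + 3 V^{2}$ ($w{\left(V \right)} = 3 \left(V V + \left(-4 + V\right)\right) = 3 \left(V^{2} + \left(-4 + V\right)\right) = 3 \left(-4 + V + V^{2}\right) = -12 + 3 V + 3 V^{2}$)
$A = 12$ ($A = \left(-4\right) \left(-3\right) 1 = 12 \cdot 1 = 12$)
$w{\left(-45 \right)} A = \left(-12 + 3 \left(-45\right) + 3 \left(-45\right)^{2}\right) 12 = \left(-12 - 135 + 3 \cdot 2025\right) 12 = \left(-12 - 135 + 6075\right) 12 = 5928 \cdot 12 = 71136$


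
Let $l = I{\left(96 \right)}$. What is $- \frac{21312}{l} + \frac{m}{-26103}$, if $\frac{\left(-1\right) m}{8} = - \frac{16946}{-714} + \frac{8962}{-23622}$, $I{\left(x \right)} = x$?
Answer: $- \frac{904941524122}{4076444603} \approx -221.99$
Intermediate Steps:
$l = 96$
$m = - \frac{87533232}{468503}$ ($m = - 8 \left(- \frac{16946}{-714} + \frac{8962}{-23622}\right) = - 8 \left(\left(-16946\right) \left(- \frac{1}{714}\right) + 8962 \left(- \frac{1}{23622}\right)\right) = - 8 \left(\frac{8473}{357} - \frac{4481}{11811}\right) = \left(-8\right) \frac{10941654}{468503} = - \frac{87533232}{468503} \approx -186.84$)
$- \frac{21312}{l} + \frac{m}{-26103} = - \frac{21312}{96} - \frac{87533232}{468503 \left(-26103\right)} = \left(-21312\right) \frac{1}{96} - - \frac{29177744}{4076444603} = -222 + \frac{29177744}{4076444603} = - \frac{904941524122}{4076444603}$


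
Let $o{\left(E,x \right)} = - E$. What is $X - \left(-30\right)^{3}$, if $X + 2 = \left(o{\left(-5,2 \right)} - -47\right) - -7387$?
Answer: $34437$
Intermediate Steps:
$X = 7437$ ($X = -2 - -7439 = -2 + \left(\left(5 + 47\right) + 7387\right) = -2 + \left(52 + 7387\right) = -2 + 7439 = 7437$)
$X - \left(-30\right)^{3} = 7437 - \left(-30\right)^{3} = 7437 - -27000 = 7437 + 27000 = 34437$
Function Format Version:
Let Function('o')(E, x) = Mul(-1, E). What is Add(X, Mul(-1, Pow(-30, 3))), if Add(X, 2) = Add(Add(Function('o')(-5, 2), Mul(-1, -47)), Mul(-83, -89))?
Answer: 34437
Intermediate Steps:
X = 7437 (X = Add(-2, Add(Add(Mul(-1, -5), Mul(-1, -47)), Mul(-83, -89))) = Add(-2, Add(Add(5, 47), 7387)) = Add(-2, Add(52, 7387)) = Add(-2, 7439) = 7437)
Add(X, Mul(-1, Pow(-30, 3))) = Add(7437, Mul(-1, Pow(-30, 3))) = Add(7437, Mul(-1, -27000)) = Add(7437, 27000) = 34437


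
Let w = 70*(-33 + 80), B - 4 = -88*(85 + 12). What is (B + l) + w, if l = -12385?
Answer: -17627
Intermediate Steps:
B = -8532 (B = 4 - 88*(85 + 12) = 4 - 88*97 = 4 - 8536 = -8532)
w = 3290 (w = 70*47 = 3290)
(B + l) + w = (-8532 - 12385) + 3290 = -20917 + 3290 = -17627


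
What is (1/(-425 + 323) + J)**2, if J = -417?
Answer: 1809226225/10404 ≈ 1.7390e+5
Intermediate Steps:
(1/(-425 + 323) + J)**2 = (1/(-425 + 323) - 417)**2 = (1/(-102) - 417)**2 = (-1/102 - 417)**2 = (-42535/102)**2 = 1809226225/10404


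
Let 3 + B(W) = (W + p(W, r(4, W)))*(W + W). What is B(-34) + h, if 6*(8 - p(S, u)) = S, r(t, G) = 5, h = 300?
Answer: 5039/3 ≈ 1679.7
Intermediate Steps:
p(S, u) = 8 - S/6
B(W) = -3 + 2*W*(8 + 5*W/6) (B(W) = -3 + (W + (8 - W/6))*(W + W) = -3 + (8 + 5*W/6)*(2*W) = -3 + 2*W*(8 + 5*W/6))
B(-34) + h = (-3 + 16*(-34) + (5/3)*(-34)²) + 300 = (-3 - 544 + (5/3)*1156) + 300 = (-3 - 544 + 5780/3) + 300 = 4139/3 + 300 = 5039/3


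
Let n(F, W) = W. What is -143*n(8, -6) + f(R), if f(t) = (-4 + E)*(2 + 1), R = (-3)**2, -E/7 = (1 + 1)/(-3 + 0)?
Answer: 860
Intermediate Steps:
E = 14/3 (E = -7*(1 + 1)/(-3 + 0) = -14/(-3) = -14*(-1)/3 = -7*(-2/3) = 14/3 ≈ 4.6667)
R = 9
f(t) = 2 (f(t) = (-4 + 14/3)*(2 + 1) = (2/3)*3 = 2)
-143*n(8, -6) + f(R) = -143*(-6) + 2 = 858 + 2 = 860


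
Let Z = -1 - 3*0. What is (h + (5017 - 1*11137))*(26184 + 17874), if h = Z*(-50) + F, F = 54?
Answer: -265052928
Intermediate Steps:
Z = -1 (Z = -1 + 0 = -1)
h = 104 (h = -1*(-50) + 54 = 50 + 54 = 104)
(h + (5017 - 1*11137))*(26184 + 17874) = (104 + (5017 - 1*11137))*(26184 + 17874) = (104 + (5017 - 11137))*44058 = (104 - 6120)*44058 = -6016*44058 = -265052928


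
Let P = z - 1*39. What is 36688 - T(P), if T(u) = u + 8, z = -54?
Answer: 36773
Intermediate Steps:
P = -93 (P = -54 - 1*39 = -54 - 39 = -93)
T(u) = 8 + u
36688 - T(P) = 36688 - (8 - 93) = 36688 - 1*(-85) = 36688 + 85 = 36773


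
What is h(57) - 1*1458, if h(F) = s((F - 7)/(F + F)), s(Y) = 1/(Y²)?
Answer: -908001/625 ≈ -1452.8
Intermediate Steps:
s(Y) = Y⁻²
h(F) = 4*F²/(-7 + F)² (h(F) = ((F - 7)/(F + F))⁻² = ((-7 + F)/((2*F)))⁻² = ((-7 + F)*(1/(2*F)))⁻² = ((-7 + F)/(2*F))⁻² = 4*F²/(-7 + F)²)
h(57) - 1*1458 = 4*57²/(-7 + 57)² - 1*1458 = 4*3249/50² - 1458 = 4*3249*(1/2500) - 1458 = 3249/625 - 1458 = -908001/625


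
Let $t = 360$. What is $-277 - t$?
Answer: $-637$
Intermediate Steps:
$-277 - t = -277 - 360 = -637$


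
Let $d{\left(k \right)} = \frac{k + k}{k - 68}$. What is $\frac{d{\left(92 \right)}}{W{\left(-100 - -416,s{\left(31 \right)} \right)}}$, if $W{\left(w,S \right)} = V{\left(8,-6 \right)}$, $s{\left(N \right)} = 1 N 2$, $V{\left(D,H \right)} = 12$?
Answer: $\frac{23}{36} \approx 0.63889$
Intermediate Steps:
$s{\left(N \right)} = 2 N$ ($s{\left(N \right)} = N 2 = 2 N$)
$W{\left(w,S \right)} = 12$
$d{\left(k \right)} = \frac{2 k}{-68 + k}$
$\frac{d{\left(92 \right)}}{W{\left(-100 - -416,s{\left(31 \right)} \right)}} = \frac{2 \cdot 92 \frac{1}{-68 + 92}}{12} = 2 \cdot 92 \cdot \frac{1}{24} \cdot \frac{1}{12} = \frac{23}{3} \cdot \frac{1}{12} = \frac{23}{36}$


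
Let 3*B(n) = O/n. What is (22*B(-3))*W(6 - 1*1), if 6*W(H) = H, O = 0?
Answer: 0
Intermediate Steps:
B(n) = 0 (B(n) = (0/n)/3 = (⅓)*0 = 0)
W(H) = H/6
(22*B(-3))*W(6 - 1*1) = (22*0)*((6 - 1*1)/6) = 0*((6 - 1)/6) = 0*((⅙)*5) = 0*(⅚) = 0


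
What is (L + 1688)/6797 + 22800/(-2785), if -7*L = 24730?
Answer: -224153338/26501503 ≈ -8.4581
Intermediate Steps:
L = -24730/7 (L = -1/7*24730 = -24730/7 ≈ -3532.9)
(L + 1688)/6797 + 22800/(-2785) = (-24730/7 + 1688)/6797 + 22800/(-2785) = -12914/7*1/6797 + 22800*(-1/2785) = -12914/47579 - 4560/557 = -224153338/26501503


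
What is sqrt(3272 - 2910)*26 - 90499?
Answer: -90499 + 26*sqrt(362) ≈ -90004.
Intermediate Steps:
sqrt(3272 - 2910)*26 - 90499 = sqrt(362)*26 - 90499 = 26*sqrt(362) - 90499 = -90499 + 26*sqrt(362)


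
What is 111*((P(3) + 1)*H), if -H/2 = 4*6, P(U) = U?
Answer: -21312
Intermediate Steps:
H = -48 (H = -8*6 = -2*24 = -48)
111*((P(3) + 1)*H) = 111*((3 + 1)*(-48)) = 111*(4*(-48)) = 111*(-192) = -21312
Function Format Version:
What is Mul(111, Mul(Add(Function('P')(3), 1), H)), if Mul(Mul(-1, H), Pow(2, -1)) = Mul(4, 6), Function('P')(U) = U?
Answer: -21312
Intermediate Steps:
H = -48 (H = Mul(-2, Mul(4, 6)) = Mul(-2, 24) = -48)
Mul(111, Mul(Add(Function('P')(3), 1), H)) = Mul(111, Mul(Add(3, 1), -48)) = Mul(111, Mul(4, -48)) = Mul(111, -192) = -21312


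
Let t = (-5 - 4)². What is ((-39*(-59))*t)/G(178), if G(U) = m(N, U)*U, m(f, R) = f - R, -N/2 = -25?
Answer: -186381/22784 ≈ -8.1803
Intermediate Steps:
N = 50 (N = -2*(-25) = 50)
t = 81 (t = (-9)² = 81)
G(U) = U*(50 - U) (G(U) = (50 - U)*U = U*(50 - U))
((-39*(-59))*t)/G(178) = (-39*(-59)*81)/((178*(50 - 1*178))) = (2301*81)/((178*(50 - 178))) = 186381/((178*(-128))) = 186381/(-22784) = 186381*(-1/22784) = -186381/22784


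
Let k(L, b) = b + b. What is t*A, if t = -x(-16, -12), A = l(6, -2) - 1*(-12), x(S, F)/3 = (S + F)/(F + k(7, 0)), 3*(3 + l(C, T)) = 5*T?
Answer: -119/3 ≈ -39.667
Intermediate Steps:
l(C, T) = -3 + 5*T/3 (l(C, T) = -3 + (5*T)/3 = -3 + 5*T/3)
k(L, b) = 2*b
x(S, F) = 3*(F + S)/F (x(S, F) = 3*((S + F)/(F + 2*0)) = 3*((F + S)/(F + 0)) = 3*((F + S)/F) = 3*(F + S)/F)
A = 17/3 (A = (-3 + (5/3)*(-2)) - 1*(-12) = (-3 - 10/3) + 12 = -19/3 + 12 = 17/3 ≈ 5.6667)
t = -7 (t = -(3 + 3*(-16)/(-12)) = -(3 + 3*(-16)*(-1/12)) = -(3 + 4) = -1*7 = -7)
t*A = -7*17/3 = -119/3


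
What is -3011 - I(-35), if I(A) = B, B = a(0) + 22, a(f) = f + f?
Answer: -3033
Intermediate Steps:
a(f) = 2*f
B = 22 (B = 2*0 + 22 = 0 + 22 = 22)
I(A) = 22
-3011 - I(-35) = -3011 - 1*22 = -3011 - 22 = -3033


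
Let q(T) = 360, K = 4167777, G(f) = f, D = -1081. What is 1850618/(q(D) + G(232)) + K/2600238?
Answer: 401209547589/128278408 ≈ 3127.6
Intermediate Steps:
1850618/(q(D) + G(232)) + K/2600238 = 1850618/(360 + 232) + 4167777/2600238 = 1850618/592 + 4167777*(1/2600238) = 1850618*(1/592) + 1389259/866746 = 925309/296 + 1389259/866746 = 401209547589/128278408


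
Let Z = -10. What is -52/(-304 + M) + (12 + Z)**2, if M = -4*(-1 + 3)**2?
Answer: 333/80 ≈ 4.1625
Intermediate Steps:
M = -16 (M = -4*2**2 = -4*4 = -16)
-52/(-304 + M) + (12 + Z)**2 = -52/(-304 - 16) + (12 - 10)**2 = -52/(-320) + 2**2 = -1/320*(-52) + 4 = 13/80 + 4 = 333/80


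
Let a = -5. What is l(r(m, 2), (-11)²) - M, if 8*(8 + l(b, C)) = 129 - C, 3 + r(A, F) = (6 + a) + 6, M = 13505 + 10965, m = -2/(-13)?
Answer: -24477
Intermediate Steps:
m = 2/13 (m = -2*(-1/13) = 2/13 ≈ 0.15385)
M = 24470
r(A, F) = 4 (r(A, F) = -3 + ((6 - 5) + 6) = -3 + (1 + 6) = -3 + 7 = 4)
l(b, C) = 65/8 - C/8 (l(b, C) = -8 + (129 - C)/8 = -8 + (129/8 - C/8) = 65/8 - C/8)
l(r(m, 2), (-11)²) - M = (65/8 - ⅛*(-11)²) - 1*24470 = (65/8 - ⅛*121) - 24470 = (65/8 - 121/8) - 24470 = -7 - 24470 = -24477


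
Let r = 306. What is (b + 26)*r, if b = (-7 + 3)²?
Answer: 12852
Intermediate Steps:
b = 16 (b = (-4)² = 16)
(b + 26)*r = (16 + 26)*306 = 42*306 = 12852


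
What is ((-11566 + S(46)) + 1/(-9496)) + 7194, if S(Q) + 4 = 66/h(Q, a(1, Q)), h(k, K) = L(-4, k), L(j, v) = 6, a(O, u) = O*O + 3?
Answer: -41450041/9496 ≈ -4365.0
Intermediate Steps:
a(O, u) = 3 + O² (a(O, u) = O² + 3 = 3 + O²)
h(k, K) = 6
S(Q) = 7 (S(Q) = -4 + 66/6 = -4 + 66*(⅙) = -4 + 11 = 7)
((-11566 + S(46)) + 1/(-9496)) + 7194 = ((-11566 + 7) + 1/(-9496)) + 7194 = (-11559 - 1/9496) + 7194 = -109764265/9496 + 7194 = -41450041/9496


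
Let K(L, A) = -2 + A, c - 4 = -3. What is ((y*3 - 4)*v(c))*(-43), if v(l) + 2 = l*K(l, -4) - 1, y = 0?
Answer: -1548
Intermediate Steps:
c = 1 (c = 4 - 3 = 1)
v(l) = -3 - 6*l (v(l) = -2 + (l*(-2 - 4) - 1) = -2 + (l*(-6) - 1) = -2 + (-6*l - 1) = -2 + (-1 - 6*l) = -3 - 6*l)
((y*3 - 4)*v(c))*(-43) = ((0*3 - 4)*(-3 - 6*1))*(-43) = ((0 - 4)*(-3 - 6))*(-43) = -4*(-9)*(-43) = 36*(-43) = -1548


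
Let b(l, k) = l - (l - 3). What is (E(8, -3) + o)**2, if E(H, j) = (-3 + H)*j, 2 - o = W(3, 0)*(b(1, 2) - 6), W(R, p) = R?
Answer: 16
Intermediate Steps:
b(l, k) = 3 (b(l, k) = l - (-3 + l) = l + (3 - l) = 3)
o = 11 (o = 2 - 3*(3 - 6) = 2 - 3*(-3) = 2 - 1*(-9) = 2 + 9 = 11)
E(H, j) = j*(-3 + H)
(E(8, -3) + o)**2 = (-3*(-3 + 8) + 11)**2 = (-3*5 + 11)**2 = (-15 + 11)**2 = (-4)**2 = 16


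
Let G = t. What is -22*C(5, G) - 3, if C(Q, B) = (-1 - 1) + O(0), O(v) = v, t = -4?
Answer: 41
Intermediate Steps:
G = -4
C(Q, B) = -2 (C(Q, B) = (-1 - 1) + 0 = -2 + 0 = -2)
-22*C(5, G) - 3 = -22*(-2) - 3 = 44 - 3 = 41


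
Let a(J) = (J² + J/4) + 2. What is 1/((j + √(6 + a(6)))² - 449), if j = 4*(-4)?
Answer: 590/99343 - 64*√182/99343 ≈ -0.0027522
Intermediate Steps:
j = -16
a(J) = 2 + J² + J/4 (a(J) = (J² + J/4) + 2 = 2 + J² + J/4)
1/((j + √(6 + a(6)))² - 449) = 1/((-16 + √(6 + (2 + 6² + (¼)*6)))² - 449) = 1/((-16 + √(6 + (2 + 36 + 3/2)))² - 449) = 1/((-16 + √(6 + 79/2))² - 449) = 1/((-16 + √(91/2))² - 449) = 1/((-16 + √182/2)² - 449) = 1/(-449 + (-16 + √182/2)²)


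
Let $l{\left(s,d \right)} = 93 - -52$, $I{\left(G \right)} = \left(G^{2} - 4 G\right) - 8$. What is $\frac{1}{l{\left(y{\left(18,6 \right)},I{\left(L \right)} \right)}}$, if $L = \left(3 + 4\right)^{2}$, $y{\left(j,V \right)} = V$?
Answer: $\frac{1}{145} \approx 0.0068966$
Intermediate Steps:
$L = 49$ ($L = 7^{2} = 49$)
$I{\left(G \right)} = -8 + G^{2} - 4 G$ ($I{\left(G \right)} = \left(G^{2} - 4 G\right) - 8 = -8 + G^{2} - 4 G$)
$l{\left(s,d \right)} = 145$ ($l{\left(s,d \right)} = 93 + 52 = 145$)
$\frac{1}{l{\left(y{\left(18,6 \right)},I{\left(L \right)} \right)}} = \frac{1}{145}$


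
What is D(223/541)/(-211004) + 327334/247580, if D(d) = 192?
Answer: 8627655997/6530046290 ≈ 1.3212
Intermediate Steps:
D(223/541)/(-211004) + 327334/247580 = 192/(-211004) + 327334/247580 = 192*(-1/211004) + 327334*(1/247580) = -48/52751 + 163667/123790 = 8627655997/6530046290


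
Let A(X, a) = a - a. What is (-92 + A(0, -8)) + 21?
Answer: -71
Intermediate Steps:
A(X, a) = 0
(-92 + A(0, -8)) + 21 = (-92 + 0) + 21 = -92 + 21 = -71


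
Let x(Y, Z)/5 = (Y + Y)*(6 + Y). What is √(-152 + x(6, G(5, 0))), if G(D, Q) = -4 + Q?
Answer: 2*√142 ≈ 23.833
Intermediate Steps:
x(Y, Z) = 10*Y*(6 + Y) (x(Y, Z) = 5*((Y + Y)*(6 + Y)) = 5*((2*Y)*(6 + Y)) = 5*(2*Y*(6 + Y)) = 10*Y*(6 + Y))
√(-152 + x(6, G(5, 0))) = √(-152 + 10*6*(6 + 6)) = √(-152 + 10*6*12) = √(-152 + 720) = √568 = 2*√142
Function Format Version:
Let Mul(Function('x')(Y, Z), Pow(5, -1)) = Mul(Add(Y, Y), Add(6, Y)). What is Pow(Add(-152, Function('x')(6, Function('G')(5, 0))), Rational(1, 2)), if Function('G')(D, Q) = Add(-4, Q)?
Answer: Mul(2, Pow(142, Rational(1, 2))) ≈ 23.833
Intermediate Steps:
Function('x')(Y, Z) = Mul(10, Y, Add(6, Y)) (Function('x')(Y, Z) = Mul(5, Mul(Add(Y, Y), Add(6, Y))) = Mul(5, Mul(Mul(2, Y), Add(6, Y))) = Mul(5, Mul(2, Y, Add(6, Y))) = Mul(10, Y, Add(6, Y)))
Pow(Add(-152, Function('x')(6, Function('G')(5, 0))), Rational(1, 2)) = Pow(Add(-152, Mul(10, 6, Add(6, 6))), Rational(1, 2)) = Pow(Add(-152, Mul(10, 6, 12)), Rational(1, 2)) = Pow(Add(-152, 720), Rational(1, 2)) = Pow(568, Rational(1, 2)) = Mul(2, Pow(142, Rational(1, 2)))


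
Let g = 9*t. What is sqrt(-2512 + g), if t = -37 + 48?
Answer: I*sqrt(2413) ≈ 49.122*I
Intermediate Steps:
t = 11
g = 99 (g = 9*11 = 99)
sqrt(-2512 + g) = sqrt(-2512 + 99) = sqrt(-2413) = I*sqrt(2413)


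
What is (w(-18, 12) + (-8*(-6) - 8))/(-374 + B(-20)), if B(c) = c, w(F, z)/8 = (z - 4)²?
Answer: -276/197 ≈ -1.4010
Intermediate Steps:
w(F, z) = 8*(-4 + z)² (w(F, z) = 8*(z - 4)² = 8*(-4 + z)²)
(w(-18, 12) + (-8*(-6) - 8))/(-374 + B(-20)) = (8*(-4 + 12)² + (-8*(-6) - 8))/(-374 - 20) = (8*8² + (48 - 8))/(-394) = (8*64 + 40)*(-1/394) = (512 + 40)*(-1/394) = 552*(-1/394) = -276/197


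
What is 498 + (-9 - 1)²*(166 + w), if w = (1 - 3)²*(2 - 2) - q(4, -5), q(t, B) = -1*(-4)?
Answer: 16698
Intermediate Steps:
q(t, B) = 4
w = -4 (w = (1 - 3)²*(2 - 2) - 1*4 = (-2)²*0 - 4 = 4*0 - 4 = 0 - 4 = -4)
498 + (-9 - 1)²*(166 + w) = 498 + (-9 - 1)²*(166 - 4) = 498 + (-10)²*162 = 498 + 100*162 = 498 + 16200 = 16698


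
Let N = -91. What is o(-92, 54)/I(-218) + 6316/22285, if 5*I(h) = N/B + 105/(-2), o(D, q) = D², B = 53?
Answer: -99932429148/128071895 ≈ -780.28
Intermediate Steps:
I(h) = -5747/530 (I(h) = (-91/53 + 105/(-2))/5 = (-91*1/53 + 105*(-½))/5 = (-91/53 - 105/2)/5 = (⅕)*(-5747/106) = -5747/530)
o(-92, 54)/I(-218) + 6316/22285 = (-92)²/(-5747/530) + 6316/22285 = 8464*(-530/5747) + 6316*(1/22285) = -4485920/5747 + 6316/22285 = -99932429148/128071895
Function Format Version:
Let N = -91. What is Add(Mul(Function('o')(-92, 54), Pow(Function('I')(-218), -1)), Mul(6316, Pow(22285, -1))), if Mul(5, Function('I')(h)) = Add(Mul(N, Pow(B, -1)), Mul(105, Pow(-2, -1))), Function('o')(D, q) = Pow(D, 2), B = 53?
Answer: Rational(-99932429148, 128071895) ≈ -780.28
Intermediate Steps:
Function('I')(h) = Rational(-5747, 530) (Function('I')(h) = Mul(Rational(1, 5), Add(Mul(-91, Pow(53, -1)), Mul(105, Pow(-2, -1)))) = Mul(Rational(1, 5), Add(Mul(-91, Rational(1, 53)), Mul(105, Rational(-1, 2)))) = Mul(Rational(1, 5), Add(Rational(-91, 53), Rational(-105, 2))) = Mul(Rational(1, 5), Rational(-5747, 106)) = Rational(-5747, 530))
Add(Mul(Function('o')(-92, 54), Pow(Function('I')(-218), -1)), Mul(6316, Pow(22285, -1))) = Add(Mul(Pow(-92, 2), Pow(Rational(-5747, 530), -1)), Mul(6316, Pow(22285, -1))) = Add(Mul(8464, Rational(-530, 5747)), Mul(6316, Rational(1, 22285))) = Add(Rational(-4485920, 5747), Rational(6316, 22285)) = Rational(-99932429148, 128071895)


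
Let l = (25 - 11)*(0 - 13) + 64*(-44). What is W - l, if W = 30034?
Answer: 33032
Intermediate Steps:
l = -2998 (l = 14*(-13) - 2816 = -182 - 2816 = -2998)
W - l = 30034 - 1*(-2998) = 30034 + 2998 = 33032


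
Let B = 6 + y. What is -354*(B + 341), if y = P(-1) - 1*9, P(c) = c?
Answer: -119298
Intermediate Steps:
y = -10 (y = -1 - 1*9 = -1 - 9 = -10)
B = -4 (B = 6 - 10 = -4)
-354*(B + 341) = -354*(-4 + 341) = -354*337 = -119298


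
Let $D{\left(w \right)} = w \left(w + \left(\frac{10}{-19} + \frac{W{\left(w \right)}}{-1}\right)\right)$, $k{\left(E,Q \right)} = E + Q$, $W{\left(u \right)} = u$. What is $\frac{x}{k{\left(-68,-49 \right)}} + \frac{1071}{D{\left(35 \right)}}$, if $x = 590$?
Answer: $- \frac{369619}{5850} \approx -63.183$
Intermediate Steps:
$D{\left(w \right)} = - \frac{10 w}{19}$ ($D{\left(w \right)} = w \left(w + \left(\frac{10}{-19} + \frac{w}{-1}\right)\right) = w \left(w + \left(10 \left(- \frac{1}{19}\right) + w \left(-1\right)\right)\right) = w \left(w - \left(\frac{10}{19} + w\right)\right) = w \left(- \frac{10}{19}\right) = - \frac{10 w}{19}$)
$\frac{x}{k{\left(-68,-49 \right)}} + \frac{1071}{D{\left(35 \right)}} = \frac{590}{-68 - 49} + \frac{1071}{\left(- \frac{10}{19}\right) 35} = \frac{590}{-117} + \frac{1071}{- \frac{350}{19}} = 590 \left(- \frac{1}{117}\right) + 1071 \left(- \frac{19}{350}\right) = - \frac{590}{117} - \frac{2907}{50} = - \frac{369619}{5850}$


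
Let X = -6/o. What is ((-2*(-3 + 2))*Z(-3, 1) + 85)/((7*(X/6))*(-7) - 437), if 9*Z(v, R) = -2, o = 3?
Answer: -761/3786 ≈ -0.20100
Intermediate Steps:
Z(v, R) = -2/9 (Z(v, R) = (⅑)*(-2) = -2/9)
X = -2 (X = -6/3 = -6*⅓ = -2)
((-2*(-3 + 2))*Z(-3, 1) + 85)/((7*(X/6))*(-7) - 437) = (-2*(-3 + 2)*(-2/9) + 85)/((7*(-2/6))*(-7) - 437) = (-2*(-1)*(-2/9) + 85)/((7*(-2*⅙))*(-7) - 437) = (2*(-2/9) + 85)/((7*(-⅓))*(-7) - 437) = (-4/9 + 85)/(-7/3*(-7) - 437) = 761/(9*(49/3 - 437)) = 761/(9*(-1262/3)) = (761/9)*(-3/1262) = -761/3786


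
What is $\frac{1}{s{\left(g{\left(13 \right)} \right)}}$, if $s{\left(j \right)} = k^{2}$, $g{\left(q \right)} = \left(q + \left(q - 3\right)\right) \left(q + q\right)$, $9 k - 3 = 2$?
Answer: $\frac{81}{25} \approx 3.24$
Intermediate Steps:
$k = \frac{5}{9}$ ($k = \frac{1}{3} + \frac{1}{9} \cdot 2 = \frac{1}{3} + \frac{2}{9} = \frac{5}{9} \approx 0.55556$)
$g{\left(q \right)} = 2 q \left(-3 + 2 q\right)$ ($g{\left(q \right)} = \left(q + \left(-3 + q\right)\right) 2 q = \left(-3 + 2 q\right) 2 q = 2 q \left(-3 + 2 q\right)$)
$s{\left(j \right)} = \frac{25}{81}$ ($s{\left(j \right)} = \left(\frac{5}{9}\right)^{2} = \frac{25}{81}$)
$\frac{1}{s{\left(g{\left(13 \right)} \right)}} = \frac{1}{\frac{25}{81}} = \frac{81}{25}$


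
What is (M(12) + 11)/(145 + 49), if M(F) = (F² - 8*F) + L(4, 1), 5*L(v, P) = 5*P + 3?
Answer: 303/970 ≈ 0.31237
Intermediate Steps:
L(v, P) = ⅗ + P (L(v, P) = (5*P + 3)/5 = (3 + 5*P)/5 = ⅗ + P)
M(F) = 8/5 + F² - 8*F (M(F) = (F² - 8*F) + (⅗ + 1) = (F² - 8*F) + 8/5 = 8/5 + F² - 8*F)
(M(12) + 11)/(145 + 49) = ((8/5 + 12² - 8*12) + 11)/(145 + 49) = ((8/5 + 144 - 96) + 11)/194 = (248/5 + 11)/194 = (1/194)*(303/5) = 303/970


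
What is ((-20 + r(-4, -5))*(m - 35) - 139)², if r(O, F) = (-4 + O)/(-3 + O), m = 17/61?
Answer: 48498169729/182329 ≈ 2.6599e+5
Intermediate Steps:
m = 17/61 (m = 17*(1/61) = 17/61 ≈ 0.27869)
r(O, F) = (-4 + O)/(-3 + O)
((-20 + r(-4, -5))*(m - 35) - 139)² = ((-20 + (-4 - 4)/(-3 - 4))*(17/61 - 35) - 139)² = ((-20 - 8/(-7))*(-2118/61) - 139)² = ((-20 - ⅐*(-8))*(-2118/61) - 139)² = ((-20 + 8/7)*(-2118/61) - 139)² = (-132/7*(-2118/61) - 139)² = (279576/427 - 139)² = (220223/427)² = 48498169729/182329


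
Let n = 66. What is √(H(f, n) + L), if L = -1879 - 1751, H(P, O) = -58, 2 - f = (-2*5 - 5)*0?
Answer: 2*I*√922 ≈ 60.729*I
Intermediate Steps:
f = 2 (f = 2 - (-2*5 - 5)*0 = 2 - (-10 - 5)*0 = 2 - (-15)*0 = 2 - 1*0 = 2 + 0 = 2)
L = -3630
√(H(f, n) + L) = √(-58 - 3630) = √(-3688) = 2*I*√922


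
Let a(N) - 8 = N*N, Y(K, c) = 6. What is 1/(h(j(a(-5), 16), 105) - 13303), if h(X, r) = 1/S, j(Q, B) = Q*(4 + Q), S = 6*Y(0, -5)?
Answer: -36/478907 ≈ -7.5171e-5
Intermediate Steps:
a(N) = 8 + N² (a(N) = 8 + N*N = 8 + N²)
S = 36 (S = 6*6 = 36)
h(X, r) = 1/36
1/(h(j(a(-5), 16), 105) - 13303) = 1/(1/36 - 13303) = 1/(-478907/36) = -36/478907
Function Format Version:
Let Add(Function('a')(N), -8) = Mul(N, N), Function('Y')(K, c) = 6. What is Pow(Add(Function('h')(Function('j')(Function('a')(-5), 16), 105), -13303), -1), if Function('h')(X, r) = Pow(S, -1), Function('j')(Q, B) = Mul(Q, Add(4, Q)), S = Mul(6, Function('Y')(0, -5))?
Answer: Rational(-36, 478907) ≈ -7.5171e-5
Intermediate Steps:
Function('a')(N) = Add(8, Pow(N, 2)) (Function('a')(N) = Add(8, Mul(N, N)) = Add(8, Pow(N, 2)))
S = 36 (S = Mul(6, 6) = 36)
Function('h')(X, r) = Rational(1, 36) (Function('h')(X, r) = Pow(36, -1) = Rational(1, 36))
Pow(Add(Function('h')(Function('j')(Function('a')(-5), 16), 105), -13303), -1) = Pow(Add(Rational(1, 36), -13303), -1) = Pow(Rational(-478907, 36), -1) = Rational(-36, 478907)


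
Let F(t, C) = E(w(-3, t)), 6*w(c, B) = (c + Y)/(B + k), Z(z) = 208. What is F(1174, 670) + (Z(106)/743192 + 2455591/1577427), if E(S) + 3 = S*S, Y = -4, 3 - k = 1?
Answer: -71619325854484813/49631810591994624 ≈ -1.4430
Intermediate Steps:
k = 2 (k = 3 - 1*1 = 3 - 1 = 2)
w(c, B) = (-4 + c)/(6*(2 + B)) (w(c, B) = ((c - 4)/(B + 2))/6 = ((-4 + c)/(2 + B))/6 = (-4 + c)/(6*(2 + B)))
E(S) = -3 + S**2 (E(S) = -3 + S*S = -3 + S**2)
F(t, C) = -3 + 49/(36*(2 + t)**2) (F(t, C) = -3 + ((-4 - 3)/(6*(2 + t)))**2 = -3 + ((1/6)*(-7)/(2 + t))**2 = -3 + (-7/(6*(2 + t)))**2 = -3 + 49/(36*(2 + t)**2))
F(1174, 670) + (Z(106)/743192 + 2455591/1577427) = (-3 + 49/(36*(2 + 1174)**2)) + (208/743192 + 2455591/1577427) = (-3 + (49/36)/1176**2) + (208*(1/743192) + 2455591*(1/1577427)) = (-3 + (49/36)*(1/1382976)) + (26/92899 + 2455591/1577427) = (-3 + 1/1016064) + 228162961411/146541390873 = -3048191/1016064 + 228162961411/146541390873 = -71619325854484813/49631810591994624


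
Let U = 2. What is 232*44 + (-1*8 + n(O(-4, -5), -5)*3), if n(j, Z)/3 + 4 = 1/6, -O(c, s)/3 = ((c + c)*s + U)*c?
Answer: 20331/2 ≈ 10166.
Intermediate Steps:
O(c, s) = -3*c*(2 + 2*c*s) (O(c, s) = -3*((c + c)*s + 2)*c = -3*((2*c)*s + 2)*c = -3*(2*c*s + 2)*c = -3*(2 + 2*c*s)*c = -3*c*(2 + 2*c*s))
n(j, Z) = -23/2 (n(j, Z) = -12 + 3/6 = -12 + 3*(⅙) = -12 + ½ = -23/2)
232*44 + (-1*8 + n(O(-4, -5), -5)*3) = 232*44 + (-1*8 - 23/2*3) = 10208 + (-8 - 69/2) = 10208 - 85/2 = 20331/2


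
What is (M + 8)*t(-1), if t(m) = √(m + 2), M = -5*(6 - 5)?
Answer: 3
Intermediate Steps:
M = -5 (M = -5*1 = -5)
t(m) = √(2 + m)
(M + 8)*t(-1) = (-5 + 8)*√(2 - 1) = 3*√1 = 3*1 = 3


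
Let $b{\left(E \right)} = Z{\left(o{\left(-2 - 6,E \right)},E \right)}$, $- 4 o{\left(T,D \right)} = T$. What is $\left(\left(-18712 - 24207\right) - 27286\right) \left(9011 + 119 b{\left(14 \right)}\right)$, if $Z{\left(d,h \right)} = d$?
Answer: $-649326045$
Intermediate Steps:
$o{\left(T,D \right)} = - \frac{T}{4}$
$b{\left(E \right)} = 2$ ($b{\left(E \right)} = - \frac{-2 - 6}{4} = \left(- \frac{1}{4}\right) \left(-8\right) = 2$)
$\left(\left(-18712 - 24207\right) - 27286\right) \left(9011 + 119 b{\left(14 \right)}\right) = \left(\left(-18712 - 24207\right) - 27286\right) \left(9011 + 119 \cdot 2\right) = \left(-42919 - 27286\right) \left(9011 + 238\right) = \left(-70205\right) 9249 = -649326045$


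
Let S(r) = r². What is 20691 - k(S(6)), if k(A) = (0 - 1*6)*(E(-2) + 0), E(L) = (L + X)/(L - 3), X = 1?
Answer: 103461/5 ≈ 20692.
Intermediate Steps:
E(L) = (1 + L)/(-3 + L) (E(L) = (L + 1)/(L - 3) = (1 + L)/(-3 + L))
k(A) = -6/5 (k(A) = (0 - 1*6)*((1 - 2)/(-3 - 2) + 0) = (0 - 6)*(-1/(-5) + 0) = -6*(-⅕*(-1) + 0) = -6*(⅕ + 0) = -6*⅕ = -6/5)
20691 - k(S(6)) = 20691 - 1*(-6/5) = 20691 + 6/5 = 103461/5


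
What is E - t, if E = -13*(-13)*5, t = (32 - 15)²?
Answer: 556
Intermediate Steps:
t = 289 (t = 17² = 289)
E = 845 (E = 169*5 = 845)
E - t = 845 - 1*289 = 845 - 289 = 556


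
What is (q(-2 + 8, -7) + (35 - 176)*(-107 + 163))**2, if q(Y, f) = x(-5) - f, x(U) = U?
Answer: 62315236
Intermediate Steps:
q(Y, f) = -5 - f
(q(-2 + 8, -7) + (35 - 176)*(-107 + 163))**2 = ((-5 - 1*(-7)) + (35 - 176)*(-107 + 163))**2 = ((-5 + 7) - 141*56)**2 = (2 - 7896)**2 = (-7894)**2 = 62315236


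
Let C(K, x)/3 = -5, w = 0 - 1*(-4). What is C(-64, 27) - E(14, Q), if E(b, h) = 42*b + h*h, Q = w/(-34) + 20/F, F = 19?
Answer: -63001591/104329 ≈ -603.87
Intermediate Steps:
w = 4 (w = 0 + 4 = 4)
C(K, x) = -15 (C(K, x) = 3*(-5) = -15)
Q = 302/323 (Q = 4/(-34) + 20/19 = 4*(-1/34) + 20*(1/19) = -2/17 + 20/19 = 302/323 ≈ 0.93498)
E(b, h) = h² + 42*b (E(b, h) = 42*b + h² = h² + 42*b)
C(-64, 27) - E(14, Q) = -15 - ((302/323)² + 42*14) = -15 - (91204/104329 + 588) = -15 - 1*61436656/104329 = -15 - 61436656/104329 = -63001591/104329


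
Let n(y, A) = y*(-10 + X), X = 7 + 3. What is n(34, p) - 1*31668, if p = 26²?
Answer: -31668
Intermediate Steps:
X = 10
p = 676
n(y, A) = 0 (n(y, A) = y*(-10 + 10) = y*0 = 0)
n(34, p) - 1*31668 = 0 - 1*31668 = 0 - 31668 = -31668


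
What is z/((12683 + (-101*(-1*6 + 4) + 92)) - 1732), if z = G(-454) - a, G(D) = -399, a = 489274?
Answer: -489673/11245 ≈ -43.546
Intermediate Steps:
z = -489673 (z = -399 - 1*489274 = -399 - 489274 = -489673)
z/((12683 + (-101*(-1*6 + 4) + 92)) - 1732) = -489673/((12683 + (-101*(-1*6 + 4) + 92)) - 1732) = -489673/((12683 + (-101*(-6 + 4) + 92)) - 1732) = -489673/((12683 + (-101*(-2) + 92)) - 1732) = -489673/((12683 + (202 + 92)) - 1732) = -489673/((12683 + 294) - 1732) = -489673/(12977 - 1732) = -489673/11245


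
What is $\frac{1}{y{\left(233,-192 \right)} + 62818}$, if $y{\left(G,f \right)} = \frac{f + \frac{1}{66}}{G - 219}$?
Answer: $\frac{924}{58031161} \approx 1.5922 \cdot 10^{-5}$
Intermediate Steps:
$y{\left(G,f \right)} = \frac{\frac{1}{66} + f}{-219 + G}$ ($y{\left(G,f \right)} = \frac{f + \frac{1}{66}}{-219 + G} = \frac{\frac{1}{66} + f}{-219 + G}$)
$\frac{1}{y{\left(233,-192 \right)} + 62818} = \frac{1}{\frac{\frac{1}{66} - 192}{-219 + 233} + 62818} = \frac{1}{\frac{1}{14} \left(- \frac{12671}{66}\right) + 62818} = \frac{1}{- \frac{12671}{924} + 62818} = \frac{1}{\frac{58031161}{924}} = \frac{924}{58031161}$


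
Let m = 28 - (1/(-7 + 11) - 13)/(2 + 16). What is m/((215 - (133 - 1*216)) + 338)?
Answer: 13/288 ≈ 0.045139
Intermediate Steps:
m = 689/24 (m = 28 - (1/4 - 13)/18 = 28 - (¼ - 13)/18 = 28 - (-51)/(4*18) = 28 - 1*(-17/24) = 28 + 17/24 = 689/24 ≈ 28.708)
m/((215 - (133 - 1*216)) + 338) = 689/(24*((215 - (133 - 1*216)) + 338)) = 689/(24*((215 - (133 - 216)) + 338)) = 689/(24*((215 - 1*(-83)) + 338)) = 689/(24*((215 + 83) + 338)) = 689/(24*(298 + 338)) = (689/24)/636 = (689/24)*(1/636) = 13/288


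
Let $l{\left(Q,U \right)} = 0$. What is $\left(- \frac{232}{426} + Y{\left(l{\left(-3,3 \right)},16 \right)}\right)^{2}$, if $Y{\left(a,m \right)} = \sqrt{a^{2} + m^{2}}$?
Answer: $\frac{10837264}{45369} \approx 238.87$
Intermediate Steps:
$\left(- \frac{232}{426} + Y{\left(l{\left(-3,3 \right)},16 \right)}\right)^{2} = \left(- \frac{232}{426} + \sqrt{0^{2} + 16^{2}}\right)^{2} = \left(\left(-232\right) \frac{1}{426} + \sqrt{0 + 256}\right)^{2} = \left(- \frac{116}{213} + \sqrt{256}\right)^{2} = \left(- \frac{116}{213} + 16\right)^{2} = \left(\frac{3292}{213}\right)^{2} = \frac{10837264}{45369}$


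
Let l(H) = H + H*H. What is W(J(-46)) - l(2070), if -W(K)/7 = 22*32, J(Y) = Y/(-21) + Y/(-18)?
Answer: -4291898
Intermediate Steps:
J(Y) = -13*Y/126 (J(Y) = Y*(-1/21) + Y*(-1/18) = -Y/21 - Y/18 = -13*Y/126)
W(K) = -4928 (W(K) = -154*32 = -7*704 = -4928)
l(H) = H + H²
W(J(-46)) - l(2070) = -4928 - 2070*(1 + 2070) = -4928 - 2070*2071 = -4928 - 1*4286970 = -4928 - 4286970 = -4291898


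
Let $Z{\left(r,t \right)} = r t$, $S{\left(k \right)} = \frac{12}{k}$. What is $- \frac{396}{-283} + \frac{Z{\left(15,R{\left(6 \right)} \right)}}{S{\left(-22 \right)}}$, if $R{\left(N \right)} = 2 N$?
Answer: $- \frac{92994}{283} \approx -328.6$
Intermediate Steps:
$- \frac{396}{-283} + \frac{Z{\left(15,R{\left(6 \right)} \right)}}{S{\left(-22 \right)}} = - \frac{396}{-283} + \frac{15 \cdot 2 \cdot 6}{12 \frac{1}{-22}} = \left(-396\right) \left(- \frac{1}{283}\right) + \frac{15 \cdot 12}{12 \left(- \frac{1}{22}\right)} = \frac{396}{283} + \frac{180}{- \frac{6}{11}} = \frac{396}{283} + 180 \left(- \frac{11}{6}\right) = \frac{396}{283} - 330 = - \frac{92994}{283}$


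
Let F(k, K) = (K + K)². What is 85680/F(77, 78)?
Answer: 595/169 ≈ 3.5207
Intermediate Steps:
F(k, K) = 4*K² (F(k, K) = (2*K)² = 4*K²)
85680/F(77, 78) = 85680/((4*78²)) = 85680/((4*6084)) = 85680/24336 = 85680*(1/24336) = 595/169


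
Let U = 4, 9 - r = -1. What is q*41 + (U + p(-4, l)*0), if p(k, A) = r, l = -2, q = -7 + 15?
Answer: 332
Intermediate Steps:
r = 10 (r = 9 - 1*(-1) = 9 + 1 = 10)
q = 8
p(k, A) = 10
q*41 + (U + p(-4, l)*0) = 8*41 + (4 + 10*0) = 328 + (4 + 0) = 328 + 4 = 332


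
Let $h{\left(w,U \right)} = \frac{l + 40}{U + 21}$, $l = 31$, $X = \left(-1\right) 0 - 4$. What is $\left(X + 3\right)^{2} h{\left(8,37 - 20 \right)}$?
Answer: $\frac{71}{38} \approx 1.8684$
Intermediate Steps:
$X = -4$ ($X = 0 - 4 = -4$)
$h{\left(w,U \right)} = \frac{71}{21 + U}$ ($h{\left(w,U \right)} = \frac{31 + 40}{U + 21} = \frac{71}{21 + U}$)
$\left(X + 3\right)^{2} h{\left(8,37 - 20 \right)} = \left(-4 + 3\right)^{2} \frac{71}{21 + \left(37 - 20\right)} = \left(-1\right)^{2} \frac{71}{21 + 17} = 1 \cdot \frac{71}{38} = \frac{71}{38}$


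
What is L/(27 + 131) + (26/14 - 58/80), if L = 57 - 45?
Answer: 26723/22120 ≈ 1.2081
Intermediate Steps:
L = 12
L/(27 + 131) + (26/14 - 58/80) = 12/(27 + 131) + (26/14 - 58/80) = 12/158 + (26*(1/14) - 58*1/80) = (1/158)*12 + (13/7 - 29/40) = 6/79 + 317/280 = 26723/22120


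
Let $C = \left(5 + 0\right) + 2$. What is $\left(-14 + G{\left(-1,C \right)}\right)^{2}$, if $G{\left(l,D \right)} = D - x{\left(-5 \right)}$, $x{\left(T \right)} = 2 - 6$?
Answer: $9$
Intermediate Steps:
$x{\left(T \right)} = -4$ ($x{\left(T \right)} = 2 - 6 = -4$)
$C = 7$ ($C = 5 + 2 = 7$)
$G{\left(l,D \right)} = 4 + D$ ($G{\left(l,D \right)} = D - -4 = D + 4 = 4 + D$)
$\left(-14 + G{\left(-1,C \right)}\right)^{2} = \left(-14 + \left(4 + 7\right)\right)^{2} = \left(-14 + 11\right)^{2} = \left(-3\right)^{2} = 9$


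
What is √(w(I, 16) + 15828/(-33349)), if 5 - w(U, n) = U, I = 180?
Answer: I*√195155113147/33349 ≈ 13.247*I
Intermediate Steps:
w(U, n) = 5 - U
√(w(I, 16) + 15828/(-33349)) = √((5 - 1*180) + 15828/(-33349)) = √((5 - 180) + 15828*(-1/33349)) = √(-175 - 15828/33349) = √(-5851903/33349) = I*√195155113147/33349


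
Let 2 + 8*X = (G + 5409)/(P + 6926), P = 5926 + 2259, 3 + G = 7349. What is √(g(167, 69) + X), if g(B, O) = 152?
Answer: √61644515222/20148 ≈ 12.323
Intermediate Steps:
G = 7346 (G = -3 + 7349 = 7346)
P = 8185
X = -17467/120888 (X = -¼ + ((7346 + 5409)/(8185 + 6926))/8 = -¼ + (12755/15111)/8 = -¼ + (12755*(1/15111))/8 = -¼ + (⅛)*(12755/15111) = -¼ + 12755/120888 = -17467/120888 ≈ -0.14449)
√(g(167, 69) + X) = √(152 - 17467/120888) = √(18357509/120888) = √61644515222/20148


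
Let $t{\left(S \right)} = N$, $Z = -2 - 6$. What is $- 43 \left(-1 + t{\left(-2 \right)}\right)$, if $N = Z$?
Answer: $387$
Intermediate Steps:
$Z = -8$ ($Z = -2 - 6 = -8$)
$N = -8$
$t{\left(S \right)} = -8$
$- 43 \left(-1 + t{\left(-2 \right)}\right) = - 43 \left(-1 - 8\right) = \left(-43\right) \left(-9\right) = 387$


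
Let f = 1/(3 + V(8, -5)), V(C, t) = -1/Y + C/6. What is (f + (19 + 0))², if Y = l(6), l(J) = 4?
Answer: 889249/2401 ≈ 370.37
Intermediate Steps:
Y = 4
V(C, t) = -¼ + C/6 (V(C, t) = -1/4 + C/6 = -1*¼ + C*(⅙) = -¼ + C/6)
f = 12/49 (f = 1/(3 + (-¼ + (⅙)*8)) = 1/(3 + (-¼ + 4/3)) = 1/(3 + 13/12) = 1/(49/12) = 12/49 ≈ 0.24490)
(f + (19 + 0))² = (12/49 + (19 + 0))² = (12/49 + 19)² = (943/49)² = 889249/2401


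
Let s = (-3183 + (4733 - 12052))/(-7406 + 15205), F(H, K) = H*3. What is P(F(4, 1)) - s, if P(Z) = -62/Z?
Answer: -178757/46794 ≈ -3.8201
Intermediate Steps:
F(H, K) = 3*H
s = -10502/7799 (s = (-3183 - 7319)/7799 = -10502*1/7799 = -10502/7799 ≈ -1.3466)
P(F(4, 1)) - s = -62/(3*4) - 1*(-10502/7799) = -62/12 + 10502/7799 = -62*1/12 + 10502/7799 = -31/6 + 10502/7799 = -178757/46794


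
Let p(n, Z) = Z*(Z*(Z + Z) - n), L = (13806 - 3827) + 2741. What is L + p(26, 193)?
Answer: 14385816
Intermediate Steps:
L = 12720 (L = 9979 + 2741 = 12720)
p(n, Z) = Z*(-n + 2*Z**2) (p(n, Z) = Z*(Z*(2*Z) - n) = Z*(2*Z**2 - n) = Z*(-n + 2*Z**2))
L + p(26, 193) = 12720 + 193*(-1*26 + 2*193**2) = 12720 + 193*(-26 + 2*37249) = 12720 + 193*(-26 + 74498) = 12720 + 193*74472 = 12720 + 14373096 = 14385816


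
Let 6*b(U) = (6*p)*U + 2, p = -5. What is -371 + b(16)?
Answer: -1352/3 ≈ -450.67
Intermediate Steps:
b(U) = ⅓ - 5*U (b(U) = ((6*(-5))*U + 2)/6 = (-30*U + 2)/6 = (2 - 30*U)/6 = ⅓ - 5*U)
-371 + b(16) = -371 + (⅓ - 5*16) = -371 + (⅓ - 80) = -371 - 239/3 = -1352/3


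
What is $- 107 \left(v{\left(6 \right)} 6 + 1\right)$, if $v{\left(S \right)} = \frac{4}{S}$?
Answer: $-535$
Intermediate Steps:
$- 107 \left(v{\left(6 \right)} 6 + 1\right) = - 107 \left(\frac{4}{6} \cdot 6 + 1\right) = - 107 \left(4 \cdot \frac{1}{6} \cdot 6 + 1\right) = - 107 \left(\frac{2}{3} \cdot 6 + 1\right) = - 107 \left(4 + 1\right) = \left(-107\right) 5 = -535$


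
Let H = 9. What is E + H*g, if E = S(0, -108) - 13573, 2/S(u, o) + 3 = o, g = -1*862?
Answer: -2367743/111 ≈ -21331.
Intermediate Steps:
g = -862
S(u, o) = 2/(-3 + o)
E = -1506605/111 (E = 2/(-3 - 108) - 13573 = 2/(-111) - 13573 = 2*(-1/111) - 13573 = -2/111 - 13573 = -1506605/111 ≈ -13573.)
E + H*g = -1506605/111 + 9*(-862) = -1506605/111 - 7758 = -2367743/111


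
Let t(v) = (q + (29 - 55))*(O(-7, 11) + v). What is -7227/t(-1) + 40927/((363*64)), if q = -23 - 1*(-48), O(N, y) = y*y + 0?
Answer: 7200371/116160 ≈ 61.987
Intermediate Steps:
O(N, y) = y**2 (O(N, y) = y**2 + 0 = y**2)
q = 25 (q = -23 + 48 = 25)
t(v) = -121 - v (t(v) = (25 + (29 - 55))*(11**2 + v) = (25 - 26)*(121 + v) = -(121 + v) = -121 - v)
-7227/t(-1) + 40927/((363*64)) = -7227/(-121 - 1*(-1)) + 40927/((363*64)) = -7227/(-121 + 1) + 40927/23232 = -7227/(-120) + 40927*(1/23232) = -7227*(-1/120) + 40927/23232 = 2409/40 + 40927/23232 = 7200371/116160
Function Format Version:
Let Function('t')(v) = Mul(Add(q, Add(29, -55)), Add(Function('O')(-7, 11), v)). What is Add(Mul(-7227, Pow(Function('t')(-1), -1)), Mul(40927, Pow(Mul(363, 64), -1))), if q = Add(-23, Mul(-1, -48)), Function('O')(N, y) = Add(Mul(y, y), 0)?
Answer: Rational(7200371, 116160) ≈ 61.987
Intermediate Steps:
Function('O')(N, y) = Pow(y, 2) (Function('O')(N, y) = Add(Pow(y, 2), 0) = Pow(y, 2))
q = 25 (q = Add(-23, 48) = 25)
Function('t')(v) = Add(-121, Mul(-1, v)) (Function('t')(v) = Mul(Add(25, Add(29, -55)), Add(Pow(11, 2), v)) = Mul(Add(25, -26), Add(121, v)) = Mul(-1, Add(121, v)) = Add(-121, Mul(-1, v)))
Add(Mul(-7227, Pow(Function('t')(-1), -1)), Mul(40927, Pow(Mul(363, 64), -1))) = Add(Mul(-7227, Pow(Add(-121, Mul(-1, -1)), -1)), Mul(40927, Pow(Mul(363, 64), -1))) = Add(Mul(-7227, Pow(Add(-121, 1), -1)), Mul(40927, Pow(23232, -1))) = Add(Mul(-7227, Pow(-120, -1)), Mul(40927, Rational(1, 23232))) = Add(Mul(-7227, Rational(-1, 120)), Rational(40927, 23232)) = Add(Rational(2409, 40), Rational(40927, 23232)) = Rational(7200371, 116160)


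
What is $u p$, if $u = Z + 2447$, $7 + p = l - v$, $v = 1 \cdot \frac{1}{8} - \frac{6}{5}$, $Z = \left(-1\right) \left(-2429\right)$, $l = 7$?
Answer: $\frac{52417}{10} \approx 5241.7$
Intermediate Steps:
$Z = 2429$
$v = - \frac{43}{40}$ ($v = 1 \cdot \frac{1}{8} - \frac{6}{5} = \frac{1}{8} - \frac{6}{5} = - \frac{43}{40} \approx -1.075$)
$p = \frac{43}{40}$ ($p = -7 + \left(7 - - \frac{43}{40}\right) = -7 + \left(7 + \frac{43}{40}\right) = -7 + \frac{323}{40} = \frac{43}{40} \approx 1.075$)
$u = 4876$ ($u = 2429 + 2447 = 4876$)
$u p = 4876 \cdot \frac{43}{40} = \frac{52417}{10}$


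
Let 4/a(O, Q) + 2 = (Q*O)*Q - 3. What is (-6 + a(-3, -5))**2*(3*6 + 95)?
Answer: 1654433/400 ≈ 4136.1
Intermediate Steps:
a(O, Q) = 4/(-5 + O*Q**2) (a(O, Q) = 4/(-2 + ((Q*O)*Q - 3)) = 4/(-2 + ((O*Q)*Q - 3)) = 4/(-2 + (O*Q**2 - 3)) = 4/(-2 + (-3 + O*Q**2)) = 4/(-5 + O*Q**2))
(-6 + a(-3, -5))**2*(3*6 + 95) = (-6 + 4/(-5 - 3*(-5)**2))**2*(3*6 + 95) = (-6 + 4/(-5 - 3*25))**2*(18 + 95) = (-6 + 4/(-5 - 75))**2*113 = (-6 + 4/(-80))**2*113 = (-6 + 4*(-1/80))**2*113 = (-6 - 1/20)**2*113 = (-121/20)**2*113 = (14641/400)*113 = 1654433/400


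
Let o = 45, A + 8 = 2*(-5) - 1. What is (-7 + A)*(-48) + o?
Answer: 1293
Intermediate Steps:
A = -19 (A = -8 + (2*(-5) - 1) = -8 + (-10 - 1) = -8 - 11 = -19)
(-7 + A)*(-48) + o = (-7 - 19)*(-48) + 45 = -26*(-48) + 45 = 1248 + 45 = 1293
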